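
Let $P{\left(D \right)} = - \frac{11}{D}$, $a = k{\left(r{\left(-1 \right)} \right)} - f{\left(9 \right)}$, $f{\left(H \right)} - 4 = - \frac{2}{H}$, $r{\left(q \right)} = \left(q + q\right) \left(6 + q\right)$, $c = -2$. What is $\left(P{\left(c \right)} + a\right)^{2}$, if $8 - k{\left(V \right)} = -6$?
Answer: $\frac{80089}{324} \approx 247.19$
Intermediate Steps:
$r{\left(q \right)} = 2 q \left(6 + q\right)$
$f{\left(H \right)} = 4 - \frac{2}{H}$
$k{\left(V \right)} = 14$ ($k{\left(V \right)} = 8 - -6 = 8 + 6 = 14$)
$a = \frac{92}{9}$ ($a = 14 - \left(4 - \frac{2}{9}\right) = 14 - \frac{34}{9} = \frac{92}{9} \approx 10.222$)
$\left(P{\left(c \right)} + a\right)^{2} = \left(- \frac{11}{-2} + \frac{92}{9}\right)^{2} = \left(\left(-11\right) \left(- \frac{1}{2}\right) + \frac{92}{9}\right)^{2} = \left(\frac{11}{2} + \frac{92}{9}\right)^{2} = \left(\frac{283}{18}\right)^{2} = \frac{80089}{324}$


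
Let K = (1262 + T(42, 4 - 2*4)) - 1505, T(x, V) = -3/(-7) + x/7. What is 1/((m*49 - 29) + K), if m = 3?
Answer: -7/830 ≈ -0.0084337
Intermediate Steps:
T(x, V) = 3/7 + x/7 (T(x, V) = -3*(-⅐) + x*(⅐) = 3/7 + x/7)
K = -1656/7 (K = (1262 + (3/7 + (⅐)*42)) - 1505 = (1262 + (3/7 + 6)) - 1505 = (1262 + 45/7) - 1505 = 8879/7 - 1505 = -1656/7 ≈ -236.57)
1/((m*49 - 29) + K) = 1/((3*49 - 29) - 1656/7) = 1/((147 - 29) - 1656/7) = 1/(118 - 1656/7) = 1/(-830/7) = -7/830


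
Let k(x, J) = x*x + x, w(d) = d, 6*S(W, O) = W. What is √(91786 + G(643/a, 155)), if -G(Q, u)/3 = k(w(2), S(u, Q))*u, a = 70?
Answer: 2*√22249 ≈ 298.32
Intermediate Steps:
S(W, O) = W/6
k(x, J) = x + x² (k(x, J) = x² + x = x + x²)
G(Q, u) = -18*u (G(Q, u) = -3*2*(1 + 2)*u = -3*2*3*u = -18*u)
√(91786 + G(643/a, 155)) = √(91786 - 18*155) = √(91786 - 2790) = √88996 = 2*√22249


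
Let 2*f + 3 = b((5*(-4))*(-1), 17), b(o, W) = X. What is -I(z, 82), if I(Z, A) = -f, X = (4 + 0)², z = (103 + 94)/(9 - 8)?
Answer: 13/2 ≈ 6.5000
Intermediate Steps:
z = 197 (z = 197/1 = 197*1 = 197)
X = 16 (X = 4² = 16)
b(o, W) = 16
f = 13/2 (f = -3/2 + (½)*16 = -3/2 + 8 = 13/2 ≈ 6.5000)
I(Z, A) = -13/2 (I(Z, A) = -1*13/2 = -13/2)
-I(z, 82) = -1*(-13/2) = 13/2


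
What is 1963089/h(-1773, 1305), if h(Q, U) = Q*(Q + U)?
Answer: 72707/30732 ≈ 2.3658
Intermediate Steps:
1963089/h(-1773, 1305) = 1963089/((-1773*(-1773 + 1305))) = 1963089/((-1773*(-468))) = 1963089/829764 = 1963089*(1/829764) = 72707/30732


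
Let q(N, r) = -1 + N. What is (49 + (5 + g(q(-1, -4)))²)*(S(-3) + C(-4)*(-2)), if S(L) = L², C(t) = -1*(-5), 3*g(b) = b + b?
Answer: -562/9 ≈ -62.444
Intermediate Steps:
g(b) = 2*b/3 (g(b) = (b + b)/3 = (2*b)/3 = 2*b/3)
C(t) = 5
(49 + (5 + g(q(-1, -4)))²)*(S(-3) + C(-4)*(-2)) = (49 + (5 + 2*(-1 - 1)/3)²)*((-3)² + 5*(-2)) = (49 + (5 + (⅔)*(-2))²)*(9 - 10) = (49 + (5 - 4/3)²)*(-1) = (49 + (11/3)²)*(-1) = (49 + 121/9)*(-1) = (562/9)*(-1) = -562/9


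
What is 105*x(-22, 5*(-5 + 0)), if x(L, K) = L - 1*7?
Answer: -3045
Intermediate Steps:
x(L, K) = -7 + L (x(L, K) = L - 7 = -7 + L)
105*x(-22, 5*(-5 + 0)) = 105*(-7 - 22) = 105*(-29) = -3045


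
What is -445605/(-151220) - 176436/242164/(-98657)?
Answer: 3149719869417/1068882631412 ≈ 2.9467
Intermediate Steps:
-445605/(-151220) - 176436/242164/(-98657) = -445605*(-1/151220) - 176436*1/242164*(-1/98657) = 89121/30244 - 3393/4657*(-1/98657) = 89121/30244 + 261/35341973 = 3149719869417/1068882631412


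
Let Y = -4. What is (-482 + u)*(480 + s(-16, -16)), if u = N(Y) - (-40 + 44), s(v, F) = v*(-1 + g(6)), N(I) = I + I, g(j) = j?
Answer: -197600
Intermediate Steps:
N(I) = 2*I
s(v, F) = 5*v (s(v, F) = v*(-1 + 6) = v*5 = 5*v)
u = -12 (u = 2*(-4) - (-40 + 44) = -8 - 1*4 = -8 - 4 = -12)
(-482 + u)*(480 + s(-16, -16)) = (-482 - 12)*(480 + 5*(-16)) = -494*(480 - 80) = -494*400 = -197600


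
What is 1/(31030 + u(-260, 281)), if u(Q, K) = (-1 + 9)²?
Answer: 1/31094 ≈ 3.2161e-5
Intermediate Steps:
u(Q, K) = 64 (u(Q, K) = 8² = 64)
1/(31030 + u(-260, 281)) = 1/(31030 + 64) = 1/31094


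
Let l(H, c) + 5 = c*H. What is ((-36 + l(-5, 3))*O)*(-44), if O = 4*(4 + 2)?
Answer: 59136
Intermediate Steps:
l(H, c) = -5 + H*c (l(H, c) = -5 + c*H = -5 + H*c)
O = 24 (O = 4*6 = 24)
((-36 + l(-5, 3))*O)*(-44) = ((-36 + (-5 - 5*3))*24)*(-44) = ((-36 + (-5 - 15))*24)*(-44) = ((-36 - 20)*24)*(-44) = -56*24*(-44) = -1344*(-44) = 59136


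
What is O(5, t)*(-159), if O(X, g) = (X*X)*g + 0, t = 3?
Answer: -11925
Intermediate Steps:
O(X, g) = g*X² (O(X, g) = X²*g + 0 = g*X² + 0 = g*X²)
O(5, t)*(-159) = (3*5²)*(-159) = (3*25)*(-159) = 75*(-159) = -11925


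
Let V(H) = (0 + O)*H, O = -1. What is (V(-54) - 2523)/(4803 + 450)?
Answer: -823/1751 ≈ -0.47002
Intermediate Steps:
V(H) = -H (V(H) = (0 - 1)*H = -H)
(V(-54) - 2523)/(4803 + 450) = (-1*(-54) - 2523)/(4803 + 450) = (54 - 2523)/5253 = -2469*1/5253 = -823/1751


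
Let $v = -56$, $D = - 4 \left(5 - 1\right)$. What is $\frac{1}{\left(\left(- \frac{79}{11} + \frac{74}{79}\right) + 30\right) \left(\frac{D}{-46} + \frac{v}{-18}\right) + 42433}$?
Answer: $\frac{59961}{2549251909} \approx 2.3521 \cdot 10^{-5}$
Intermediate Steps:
$D = -16$ ($D = \left(-4\right) 4 = -16$)
$\frac{1}{\left(\left(- \frac{79}{11} + \frac{74}{79}\right) + 30\right) \left(\frac{D}{-46} + \frac{v}{-18}\right) + 42433} = \frac{1}{\left(\left(- \frac{79}{11} + \frac{74}{79}\right) + 30\right) \left(- \frac{16}{-46} - \frac{56}{-18}\right) + 42433} = \frac{1}{\left(\left(\left(-79\right) \frac{1}{11} + 74 \cdot \frac{1}{79}\right) + 30\right) \left(\left(-16\right) \left(- \frac{1}{46}\right) - - \frac{28}{9}\right) + 42433} = \frac{1}{\left(\left(- \frac{79}{11} + \frac{74}{79}\right) + 30\right) \left(\frac{8}{23} + \frac{28}{9}\right) + 42433} = \frac{1}{\left(- \frac{5427}{869} + 30\right) \frac{716}{207} + 42433} = \frac{1}{\frac{20643}{869} \cdot \frac{716}{207} + 42433} = \frac{1}{\frac{4926796}{59961} + 42433} = \frac{1}{\frac{2549251909}{59961}} = \frac{59961}{2549251909}$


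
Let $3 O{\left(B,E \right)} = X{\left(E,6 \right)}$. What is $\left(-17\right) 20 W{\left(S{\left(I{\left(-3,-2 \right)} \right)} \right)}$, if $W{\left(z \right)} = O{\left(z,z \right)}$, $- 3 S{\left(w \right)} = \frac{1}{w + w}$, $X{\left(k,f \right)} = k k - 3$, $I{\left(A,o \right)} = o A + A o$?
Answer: $\frac{1321835}{3888} \approx 339.98$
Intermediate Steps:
$I{\left(A,o \right)} = 2 A o$ ($I{\left(A,o \right)} = A o + A o = 2 A o$)
$X{\left(k,f \right)} = -3 + k^{2}$ ($X{\left(k,f \right)} = k^{2} - 3 = -3 + k^{2}$)
$S{\left(w \right)} = - \frac{1}{6 w}$ ($S{\left(w \right)} = - \frac{1}{3 \left(w + w\right)} = - \frac{1}{3 \cdot 2 w} = - \frac{\frac{1}{2} \frac{1}{w}}{3} = - \frac{1}{6 w}$)
$O{\left(B,E \right)} = -1 + \frac{E^{2}}{3}$ ($O{\left(B,E \right)} = \frac{-3 + E^{2}}{3} = -1 + \frac{E^{2}}{3}$)
$W{\left(z \right)} = -1 + \frac{z^{2}}{3}$
$\left(-17\right) 20 W{\left(S{\left(I{\left(-3,-2 \right)} \right)} \right)} = \left(-17\right) 20 \left(-1 + \frac{\left(- \frac{1}{6 \cdot 2 \left(-3\right) \left(-2\right)}\right)^{2}}{3}\right) = - 340 \left(-1 + \frac{\left(- \frac{1}{6 \cdot 12}\right)^{2}}{3}\right) = - 340 \left(-1 + \frac{\left(\left(- \frac{1}{6}\right) \frac{1}{12}\right)^{2}}{3}\right) = - 340 \left(-1 + \frac{\left(- \frac{1}{72}\right)^{2}}{3}\right) = - 340 \left(-1 + \frac{1}{3} \cdot \frac{1}{5184}\right) = - 340 \left(-1 + \frac{1}{15552}\right) = \left(-340\right) \left(- \frac{15551}{15552}\right) = \frac{1321835}{3888}$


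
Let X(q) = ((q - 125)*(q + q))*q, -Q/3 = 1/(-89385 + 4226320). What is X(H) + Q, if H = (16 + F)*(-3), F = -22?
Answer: -286838525163/4136935 ≈ -69336.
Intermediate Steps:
Q = -3/4136935 (Q = -3/(-89385 + 4226320) = -3/4136935 ≈ -7.2517e-7)
H = 18 (H = (16 - 22)*(-3) = -6*(-3) = 18)
X(q) = 2*q**2*(-125 + q) (X(q) = ((-125 + q)*(2*q))*q = (2*q*(-125 + q))*q = 2*q**2*(-125 + q))
X(H) + Q = 2*18**2*(-125 + 18) - 3/4136935 = 2*324*(-107) - 3/4136935 = -69336 - 3/4136935 = -286838525163/4136935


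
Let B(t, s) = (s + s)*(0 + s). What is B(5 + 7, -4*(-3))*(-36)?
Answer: -10368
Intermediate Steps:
B(t, s) = 2*s² (B(t, s) = (2*s)*s = 2*s²)
B(5 + 7, -4*(-3))*(-36) = (2*(-4*(-3))²)*(-36) = (2*12²)*(-36) = (2*144)*(-36) = 288*(-36) = -10368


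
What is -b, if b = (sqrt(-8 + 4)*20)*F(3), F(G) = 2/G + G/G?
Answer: -200*I/3 ≈ -66.667*I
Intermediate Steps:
F(G) = 1 + 2/G (F(G) = 2/G + 1 = 1 + 2/G)
b = 200*I/3 (b = (sqrt(-8 + 4)*20)*((2 + 3)/3) = (sqrt(-4)*20)*((1/3)*5) = ((2*I)*20)*(5/3) = (40*I)*(5/3) = 200*I/3 ≈ 66.667*I)
-b = -200*I/3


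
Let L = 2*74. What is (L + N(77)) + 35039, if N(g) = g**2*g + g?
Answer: 491797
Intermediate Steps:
L = 148
N(g) = g + g**3 (N(g) = g**3 + g = g + g**3)
(L + N(77)) + 35039 = (148 + (77 + 77**3)) + 35039 = (148 + (77 + 456533)) + 35039 = (148 + 456610) + 35039 = 456758 + 35039 = 491797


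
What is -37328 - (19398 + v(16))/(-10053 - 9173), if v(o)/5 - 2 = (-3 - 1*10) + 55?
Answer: -358824255/9613 ≈ -37327.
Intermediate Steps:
v(o) = 220 (v(o) = 10 + 5*((-3 - 1*10) + 55) = 10 + 5*((-3 - 10) + 55) = 10 + 5*(-13 + 55) = 10 + 5*42 = 10 + 210 = 220)
-37328 - (19398 + v(16))/(-10053 - 9173) = -37328 - (19398 + 220)/(-10053 - 9173) = -37328 - 19618/(-19226) = -37328 - 19618*(-1)/19226 = -37328 - 1*(-9809/9613) = -37328 + 9809/9613 = -358824255/9613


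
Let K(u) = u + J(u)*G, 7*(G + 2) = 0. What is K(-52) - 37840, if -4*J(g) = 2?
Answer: -37891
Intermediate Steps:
G = -2 (G = -2 + (1/7)*0 = -2 + 0 = -2)
J(g) = -1/2 (J(g) = -1/4*2 = -1/2)
K(u) = 1 + u (K(u) = u - 1/2*(-2) = u + 1 = 1 + u)
K(-52) - 37840 = (1 - 52) - 37840 = -51 - 37840 = -37891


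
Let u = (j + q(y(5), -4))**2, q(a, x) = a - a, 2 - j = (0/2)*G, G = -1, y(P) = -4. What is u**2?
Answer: 16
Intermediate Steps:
j = 2 (j = 2 - 0/2*(-1) = 2 - 0*(1/2)*(-1) = 2 - 0*(-1) = 2 - 1*0 = 2 + 0 = 2)
q(a, x) = 0
u = 4 (u = (2 + 0)**2 = 2**2 = 4)
u**2 = 4**2 = 16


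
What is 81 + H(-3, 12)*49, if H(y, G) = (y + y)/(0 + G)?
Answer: 113/2 ≈ 56.500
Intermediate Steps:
H(y, G) = 2*y/G (H(y, G) = (2*y)/G = 2*y/G)
81 + H(-3, 12)*49 = 81 + (2*(-3)/12)*49 = 81 + (2*(-3)*(1/12))*49 = 81 - ½*49 = 81 - 49/2 = 113/2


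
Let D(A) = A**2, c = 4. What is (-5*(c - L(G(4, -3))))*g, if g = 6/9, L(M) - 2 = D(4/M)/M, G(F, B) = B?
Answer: -700/81 ≈ -8.6420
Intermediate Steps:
L(M) = 2 + 16/M**3 (L(M) = 2 + (4/M)**2/M = 2 + (16/M**2)/M = 2 + 16/M**3)
g = 2/3 (g = 6*(1/9) = 2/3 ≈ 0.66667)
(-5*(c - L(G(4, -3))))*g = -5*(4 - (2 + 16/(-3)**3))*(2/3) = -5*(4 - (2 + 16*(-1/27)))*(2/3) = -5*(4 - (2 - 16/27))*(2/3) = -5*(4 - 1*38/27)*(2/3) = -5*(4 - 38/27)*(2/3) = -5*70/27*(2/3) = -350/27*2/3 = -700/81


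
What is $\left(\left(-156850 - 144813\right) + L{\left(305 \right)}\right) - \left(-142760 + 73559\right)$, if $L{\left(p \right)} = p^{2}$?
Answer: $-139437$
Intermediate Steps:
$\left(\left(-156850 - 144813\right) + L{\left(305 \right)}\right) - \left(-142760 + 73559\right) = \left(\left(-156850 - 144813\right) + 305^{2}\right) - \left(-142760 + 73559\right) = \left(-301663 + 93025\right) - -69201 = -208638 + 69201 = -139437$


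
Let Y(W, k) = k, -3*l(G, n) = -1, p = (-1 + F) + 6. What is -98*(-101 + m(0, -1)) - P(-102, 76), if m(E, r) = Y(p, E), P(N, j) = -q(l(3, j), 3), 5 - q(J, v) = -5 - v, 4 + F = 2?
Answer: 9911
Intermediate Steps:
F = -2 (F = -4 + 2 = -2)
p = 3 (p = (-1 - 2) + 6 = -3 + 6 = 3)
l(G, n) = 1/3 (l(G, n) = -1/3*(-1) = 1/3)
q(J, v) = 10 + v (q(J, v) = 5 - (-5 - v) = 5 + (5 + v) = 10 + v)
P(N, j) = -13 (P(N, j) = -(10 + 3) = -1*13 = -13)
m(E, r) = E
-98*(-101 + m(0, -1)) - P(-102, 76) = -98*(-101 + 0) - 1*(-13) = -98*(-101) + 13 = 9898 + 13 = 9911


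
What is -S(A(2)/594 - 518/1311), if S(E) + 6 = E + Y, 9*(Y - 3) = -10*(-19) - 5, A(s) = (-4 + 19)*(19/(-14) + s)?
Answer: -20807201/1211364 ≈ -17.177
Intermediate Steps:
A(s) = -285/14 + 15*s (A(s) = 15*(19*(-1/14) + s) = 15*(-19/14 + s) = -285/14 + 15*s)
Y = 212/9 (Y = 3 + (-10*(-19) - 5)/9 = 3 + (190 - 5)/9 = 3 + (⅑)*185 = 3 + 185/9 = 212/9 ≈ 23.556)
S(E) = 158/9 + E (S(E) = -6 + (E + 212/9) = -6 + (212/9 + E) = 158/9 + E)
-S(A(2)/594 - 518/1311) = -(158/9 + ((-285/14 + 15*2)/594 - 518/1311)) = -(158/9 + ((-285/14 + 30)*(1/594) - 518*1/1311)) = -(158/9 + ((135/14)*(1/594) - 518/1311)) = -(158/9 + (5/308 - 518/1311)) = -(158/9 - 152989/403788) = -1*20807201/1211364 = -20807201/1211364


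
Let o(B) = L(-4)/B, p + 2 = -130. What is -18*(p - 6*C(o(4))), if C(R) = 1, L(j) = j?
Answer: 2484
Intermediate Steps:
p = -132 (p = -2 - 130 = -132)
o(B) = -4/B
-18*(p - 6*C(o(4))) = -18*(-132 - 6*1) = -18*(-132 - 6) = -18*(-138) = 2484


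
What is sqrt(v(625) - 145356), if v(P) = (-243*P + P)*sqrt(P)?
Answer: I*sqrt(3926606) ≈ 1981.6*I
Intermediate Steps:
v(P) = -242*P**(3/2) (v(P) = (-242*P)*sqrt(P) = -242*P**(3/2))
sqrt(v(625) - 145356) = sqrt(-242*625**(3/2) - 145356) = sqrt(-242*15625 - 145356) = sqrt(-3781250 - 145356) = sqrt(-3926606) = I*sqrt(3926606)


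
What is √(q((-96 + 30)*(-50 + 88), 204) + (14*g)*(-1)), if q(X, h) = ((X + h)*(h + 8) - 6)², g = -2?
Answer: 8*√3727926721 ≈ 4.8845e+5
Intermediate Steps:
q(X, h) = (-6 + (8 + h)*(X + h))² (q(X, h) = ((X + h)*(8 + h) - 6)² = ((8 + h)*(X + h) - 6)² = (-6 + (8 + h)*(X + h))²)
√(q((-96 + 30)*(-50 + 88), 204) + (14*g)*(-1)) = √((-6 + 204² + 8*((-96 + 30)*(-50 + 88)) + 8*204 + ((-96 + 30)*(-50 + 88))*204)² + (14*(-2))*(-1)) = √((-6 + 41616 + 8*(-66*38) + 1632 - 66*38*204)² - 28*(-1)) = √((-6 + 41616 + 8*(-2508) + 1632 - 2508*204)² + 28) = √((-6 + 41616 - 20064 + 1632 - 511632)² + 28) = √((-488454)² + 28) = √(238587310116 + 28) = √238587310144 = 8*√3727926721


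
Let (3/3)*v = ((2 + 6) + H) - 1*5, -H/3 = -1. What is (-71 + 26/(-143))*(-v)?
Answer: 4698/11 ≈ 427.09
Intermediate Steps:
H = 3 (H = -3*(-1) = 3)
v = 6 (v = ((2 + 6) + 3) - 1*5 = (8 + 3) - 5 = 11 - 5 = 6)
(-71 + 26/(-143))*(-v) = (-71 + 26/(-143))*(-1*6) = (-71 + 26*(-1/143))*(-6) = (-71 - 2/11)*(-6) = -783/11*(-6) = 4698/11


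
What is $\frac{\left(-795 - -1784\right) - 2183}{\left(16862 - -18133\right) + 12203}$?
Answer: $- \frac{597}{23599} \approx -0.025298$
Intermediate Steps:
$\frac{\left(-795 - -1784\right) - 2183}{\left(16862 - -18133\right) + 12203} = \frac{\left(-795 + 1784\right) - 2183}{\left(16862 + 18133\right) + 12203} = \frac{989 - 2183}{34995 + 12203} = - \frac{1194}{47198} = \left(-1194\right) \frac{1}{47198} = - \frac{597}{23599}$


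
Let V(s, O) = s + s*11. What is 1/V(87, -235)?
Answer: 1/1044 ≈ 0.00095785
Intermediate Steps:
V(s, O) = 12*s (V(s, O) = s + 11*s = 12*s)
1/V(87, -235) = 1/(12*87) = 1/1044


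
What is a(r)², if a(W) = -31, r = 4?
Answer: 961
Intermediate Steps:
a(r)² = (-31)² = 961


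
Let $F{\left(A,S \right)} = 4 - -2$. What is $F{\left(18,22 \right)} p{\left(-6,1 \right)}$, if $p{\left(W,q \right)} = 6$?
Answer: $36$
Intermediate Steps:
$F{\left(A,S \right)} = 6$ ($F{\left(A,S \right)} = 4 + 2 = 6$)
$F{\left(18,22 \right)} p{\left(-6,1 \right)} = 6 \cdot 6 = 36$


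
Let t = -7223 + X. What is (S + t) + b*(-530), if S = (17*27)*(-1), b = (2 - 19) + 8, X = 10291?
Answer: 7379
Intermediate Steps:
b = -9 (b = -17 + 8 = -9)
S = -459 (S = 459*(-1) = -459)
t = 3068 (t = -7223 + 10291 = 3068)
(S + t) + b*(-530) = (-459 + 3068) - 9*(-530) = 2609 + 4770 = 7379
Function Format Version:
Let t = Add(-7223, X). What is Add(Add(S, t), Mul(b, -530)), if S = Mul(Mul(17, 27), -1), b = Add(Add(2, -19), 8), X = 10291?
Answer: 7379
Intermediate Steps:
b = -9 (b = Add(-17, 8) = -9)
S = -459 (S = Mul(459, -1) = -459)
t = 3068 (t = Add(-7223, 10291) = 3068)
Add(Add(S, t), Mul(b, -530)) = Add(Add(-459, 3068), Mul(-9, -530)) = Add(2609, 4770) = 7379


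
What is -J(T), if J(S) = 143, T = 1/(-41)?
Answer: -143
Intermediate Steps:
T = -1/41 ≈ -0.024390
-J(T) = -1*143 = -143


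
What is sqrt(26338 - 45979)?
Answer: I*sqrt(19641) ≈ 140.15*I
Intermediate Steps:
sqrt(26338 - 45979) = sqrt(-19641) = I*sqrt(19641)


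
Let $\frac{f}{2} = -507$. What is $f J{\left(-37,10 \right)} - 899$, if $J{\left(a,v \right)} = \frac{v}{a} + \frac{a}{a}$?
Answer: $- \frac{60641}{37} \approx -1638.9$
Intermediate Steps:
$J{\left(a,v \right)} = 1 + \frac{v}{a}$ ($J{\left(a,v \right)} = \frac{v}{a} + 1 = 1 + \frac{v}{a}$)
$f = -1014$ ($f = 2 \left(-507\right) = -1014$)
$f J{\left(-37,10 \right)} - 899 = - 1014 \frac{-37 + 10}{-37} - 899 = - 1014 \left(\left(- \frac{1}{37}\right) \left(-27\right)\right) - 899 = \left(-1014\right) \frac{27}{37} - 899 = - \frac{27378}{37} - 899 = - \frac{60641}{37}$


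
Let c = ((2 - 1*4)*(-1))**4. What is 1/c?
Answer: 1/16 ≈ 0.062500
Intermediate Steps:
c = 16 (c = ((2 - 4)*(-1))**4 = (-2*(-1))**4 = 2**4 = 16)
1/c = 1/16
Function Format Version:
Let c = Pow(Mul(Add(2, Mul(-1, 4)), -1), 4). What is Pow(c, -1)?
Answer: Rational(1, 16) ≈ 0.062500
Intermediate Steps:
c = 16 (c = Pow(Mul(Add(2, -4), -1), 4) = Pow(Mul(-2, -1), 4) = Pow(2, 4) = 16)
Pow(c, -1) = Pow(16, -1) = Rational(1, 16)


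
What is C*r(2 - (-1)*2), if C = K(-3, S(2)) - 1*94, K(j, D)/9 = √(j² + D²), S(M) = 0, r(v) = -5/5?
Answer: 67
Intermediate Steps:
r(v) = -1 (r(v) = -5*⅕ = -1)
K(j, D) = 9*√(D² + j²) (K(j, D) = 9*√(j² + D²) = 9*√(D² + j²))
C = -67 (C = 9*√(0² + (-3)²) - 1*94 = 9*√(0 + 9) - 94 = 9*√9 - 94 = 9*3 - 94 = 27 - 94 = -67)
C*r(2 - (-1)*2) = -67*(-1) = 67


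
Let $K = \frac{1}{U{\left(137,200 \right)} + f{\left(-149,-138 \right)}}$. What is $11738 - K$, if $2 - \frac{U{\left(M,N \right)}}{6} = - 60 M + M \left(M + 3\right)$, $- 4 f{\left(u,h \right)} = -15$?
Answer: $\frac{3086824030}{262977} \approx 11738.0$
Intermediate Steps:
$f{\left(u,h \right)} = \frac{15}{4}$ ($f{\left(u,h \right)} = \left(- \frac{1}{4}\right) \left(-15\right) = \frac{15}{4}$)
$U{\left(M,N \right)} = 12 + 360 M - 6 M \left(3 + M\right)$ ($U{\left(M,N \right)} = 12 - 6 \left(- 60 M + M \left(M + 3\right)\right) = 12 - 6 \left(- 60 M + M \left(3 + M\right)\right) = 12 - \left(- 360 M + 6 M \left(3 + M\right)\right) = 12 + 360 M - 6 M \left(3 + M\right)$)
$K = - \frac{4}{262977}$ ($K = \frac{1}{\left(12 - 6 \cdot 137^{2} + 342 \cdot 137\right) + \frac{15}{4}} = \frac{1}{\left(12 - 112614 + 46854\right) + \frac{15}{4}} = \frac{1}{-65748 + \frac{15}{4}} = \frac{1}{- \frac{262977}{4}} = - \frac{4}{262977} \approx -1.521 \cdot 10^{-5}$)
$11738 - K = 11738 - - \frac{4}{262977} = 11738 + \frac{4}{262977} = \frac{3086824030}{262977}$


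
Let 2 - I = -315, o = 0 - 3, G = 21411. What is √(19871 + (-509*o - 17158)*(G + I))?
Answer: I*√339610497 ≈ 18429.0*I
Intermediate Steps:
o = -3
I = 317 (I = 2 - 1*(-315) = 2 + 315 = 317)
√(19871 + (-509*o - 17158)*(G + I)) = √(19871 + (-509*(-3) - 17158)*(21411 + 317)) = √(19871 + (1527 - 17158)*21728) = √(19871 - 15631*21728) = √(19871 - 339630368) = √(-339610497) = I*√339610497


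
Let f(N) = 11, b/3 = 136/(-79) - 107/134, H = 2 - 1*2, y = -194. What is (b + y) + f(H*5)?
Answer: -2017269/10586 ≈ -190.56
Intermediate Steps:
H = 0 (H = 2 - 2 = 0)
b = -80031/10586 (b = 3*(136/(-79) - 107/134) = 3*(136*(-1/79) - 107*1/134) = 3*(-136/79 - 107/134) = 3*(-26677/10586) = -80031/10586 ≈ -7.5601)
(b + y) + f(H*5) = (-80031/10586 - 194) + 11 = -2133715/10586 + 11 = -2017269/10586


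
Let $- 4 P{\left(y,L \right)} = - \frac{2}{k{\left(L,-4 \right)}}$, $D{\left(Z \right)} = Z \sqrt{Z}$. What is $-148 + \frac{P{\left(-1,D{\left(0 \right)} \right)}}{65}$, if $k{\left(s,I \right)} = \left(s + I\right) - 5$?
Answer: $- \frac{173161}{1170} \approx -148.0$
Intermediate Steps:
$k{\left(s,I \right)} = -5 + I + s$ ($k{\left(s,I \right)} = \left(I + s\right) - 5 = -5 + I + s$)
$D{\left(Z \right)} = Z^{\frac{3}{2}}$
$P{\left(y,L \right)} = \frac{1}{2 \left(-9 + L\right)}$ ($P{\left(y,L \right)} = - \frac{\left(-2\right) \frac{1}{-5 - 4 + L}}{4} = - \frac{\left(-2\right) \frac{1}{-9 + L}}{4} = \frac{1}{2 \left(-9 + L\right)}$)
$-148 + \frac{P{\left(-1,D{\left(0 \right)} \right)}}{65} = -148 + \frac{\frac{1}{2} \frac{1}{-9 + 0^{\frac{3}{2}}}}{65} = -148 + \frac{\frac{1}{2} \frac{1}{-9 + 0}}{65} = -148 + \frac{\frac{1}{2} \frac{1}{-9}}{65} = -148 + \frac{\frac{1}{2} \left(- \frac{1}{9}\right)}{65} = -148 + \frac{1}{65} \left(- \frac{1}{18}\right) = -148 - \frac{1}{1170} = - \frac{173161}{1170}$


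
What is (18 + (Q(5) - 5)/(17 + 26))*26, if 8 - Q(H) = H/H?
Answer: 20176/43 ≈ 469.21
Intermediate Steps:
Q(H) = 7 (Q(H) = 8 - H/H = 8 - 1*1 = 8 - 1 = 7)
(18 + (Q(5) - 5)/(17 + 26))*26 = (18 + (7 - 5)/(17 + 26))*26 = (18 + 2/43)*26 = (776/43)*26 = 20176/43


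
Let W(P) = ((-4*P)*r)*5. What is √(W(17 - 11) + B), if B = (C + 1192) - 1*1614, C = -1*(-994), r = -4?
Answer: 2*√263 ≈ 32.435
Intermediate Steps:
C = 994
W(P) = 80*P (W(P) = (-4*P*(-4))*5 = (16*P)*5 = 80*P)
B = 572 (B = (994 + 1192) - 1*1614 = 2186 - 1614 = 572)
√(W(17 - 11) + B) = √(80*(17 - 11) + 572) = √(80*6 + 572) = √(480 + 572) = √1052 = 2*√263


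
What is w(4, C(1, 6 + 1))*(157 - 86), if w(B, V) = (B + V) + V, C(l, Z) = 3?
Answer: 710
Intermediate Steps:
w(B, V) = B + 2*V
w(4, C(1, 6 + 1))*(157 - 86) = (4 + 2*3)*(157 - 86) = (4 + 6)*71 = 10*71 = 710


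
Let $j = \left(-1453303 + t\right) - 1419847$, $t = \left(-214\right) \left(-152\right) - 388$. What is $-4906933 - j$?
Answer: $-2065923$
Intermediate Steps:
$t = 32140$ ($t = 32528 - 388 = 32140$)
$j = -2841010$ ($j = \left(-1453303 + 32140\right) - 1419847 = -1421163 - 1419847 = -2841010$)
$-4906933 - j = -4906933 - -2841010 = -4906933 + 2841010 = -2065923$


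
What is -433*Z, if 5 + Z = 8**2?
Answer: -25547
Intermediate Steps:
Z = 59 (Z = -5 + 8**2 = -5 + 64 = 59)
-433*Z = -433*59 = -25547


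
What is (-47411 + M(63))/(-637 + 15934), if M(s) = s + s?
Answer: -47285/15297 ≈ -3.0911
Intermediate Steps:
M(s) = 2*s
(-47411 + M(63))/(-637 + 15934) = (-47411 + 2*63)/(-637 + 15934) = (-47411 + 126)/15297 = -47285*1/15297 = -47285/15297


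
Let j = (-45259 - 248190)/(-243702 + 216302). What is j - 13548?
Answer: -370921751/27400 ≈ -13537.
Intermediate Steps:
j = 293449/27400 (j = -293449/(-27400) = -293449*(-1/27400) = 293449/27400 ≈ 10.710)
j - 13548 = 293449/27400 - 13548 = -370921751/27400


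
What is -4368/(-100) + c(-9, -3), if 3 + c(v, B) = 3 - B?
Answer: 1167/25 ≈ 46.680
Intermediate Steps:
c(v, B) = -B (c(v, B) = -3 + (3 - B) = -B)
-4368/(-100) + c(-9, -3) = -4368/(-100) - 1*(-3) = -4368*(-1)/100 + 3 = -91*(-12/25) + 3 = 1092/25 + 3 = 1167/25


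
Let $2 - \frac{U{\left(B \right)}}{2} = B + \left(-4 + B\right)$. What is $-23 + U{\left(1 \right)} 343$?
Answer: $2721$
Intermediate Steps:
$U{\left(B \right)} = 12 - 4 B$ ($U{\left(B \right)} = 4 - 2 \left(B + \left(-4 + B\right)\right) = 4 - 2 \left(-4 + 2 B\right) = 4 - \left(-8 + 4 B\right) = 12 - 4 B$)
$-23 + U{\left(1 \right)} 343 = -23 + \left(12 - 4\right) 343 = -23 + 8 \cdot 343 = -23 + 2744 = 2721$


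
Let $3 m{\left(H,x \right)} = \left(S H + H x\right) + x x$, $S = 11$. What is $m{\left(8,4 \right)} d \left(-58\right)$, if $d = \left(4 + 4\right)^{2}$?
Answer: $- \frac{504832}{3} \approx -1.6828 \cdot 10^{5}$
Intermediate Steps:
$d = 64$ ($d = 8^{2} = 64$)
$m{\left(H,x \right)} = \frac{x^{2}}{3} + \frac{11 H}{3} + \frac{H x}{3}$ ($m{\left(H,x \right)} = \frac{\left(11 H + H x\right) + x x}{3} = \frac{\left(11 H + H x\right) + x^{2}}{3} = \frac{x^{2} + 11 H + H x}{3} = \frac{x^{2}}{3} + \frac{11 H}{3} + \frac{H x}{3}$)
$m{\left(8,4 \right)} d \left(-58\right) = \left(\frac{4^{2}}{3} + \frac{11}{3} \cdot 8 + \frac{1}{3} \cdot 8 \cdot 4\right) 64 \left(-58\right) = \left(\frac{1}{3} \cdot 16 + \frac{88}{3} + \frac{32}{3}\right) 64 \left(-58\right) = \left(\frac{16}{3} + \frac{88}{3} + \frac{32}{3}\right) 64 \left(-58\right) = \frac{136}{3} \cdot 64 \left(-58\right) = \frac{8704}{3} \left(-58\right) = - \frac{504832}{3}$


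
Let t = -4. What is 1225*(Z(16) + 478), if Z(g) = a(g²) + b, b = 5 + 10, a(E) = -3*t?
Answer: 618625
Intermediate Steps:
a(E) = 12 (a(E) = -3*(-4) = 12)
b = 15
Z(g) = 27 (Z(g) = 12 + 15 = 27)
1225*(Z(16) + 478) = 1225*(27 + 478) = 1225*505 = 618625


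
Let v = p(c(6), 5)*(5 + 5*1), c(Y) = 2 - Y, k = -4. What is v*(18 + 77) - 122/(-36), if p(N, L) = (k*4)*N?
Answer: 1094461/18 ≈ 60803.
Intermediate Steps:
p(N, L) = -16*N (p(N, L) = (-4*4)*N = -16*N)
v = 640 (v = (-16*(2 - 1*6))*(5 + 5*1) = (-16*(2 - 6))*(5 + 5) = -16*(-4)*10 = 64*10 = 640)
v*(18 + 77) - 122/(-36) = 640*(18 + 77) - 122/(-36) = 640*95 - 122*(-1/36) = 60800 + 61/18 = 1094461/18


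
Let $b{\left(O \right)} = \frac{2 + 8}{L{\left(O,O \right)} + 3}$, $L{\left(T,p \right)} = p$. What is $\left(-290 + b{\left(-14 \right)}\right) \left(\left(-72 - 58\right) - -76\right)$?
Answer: $\frac{172800}{11} \approx 15709.0$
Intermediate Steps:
$b{\left(O \right)} = \frac{10}{3 + O}$ ($b{\left(O \right)} = \frac{2 + 8}{O + 3} = \frac{10}{3 + O}$)
$\left(-290 + b{\left(-14 \right)}\right) \left(\left(-72 - 58\right) - -76\right) = \left(-290 + \frac{10}{3 - 14}\right) \left(\left(-72 - 58\right) - -76\right) = \left(-290 + \frac{10}{-11}\right) \left(\left(-72 - 58\right) + 76\right) = \left(-290 + 10 \left(- \frac{1}{11}\right)\right) \left(-130 + 76\right) = \left(-290 - \frac{10}{11}\right) \left(-54\right) = \left(- \frac{3200}{11}\right) \left(-54\right) = \frac{172800}{11}$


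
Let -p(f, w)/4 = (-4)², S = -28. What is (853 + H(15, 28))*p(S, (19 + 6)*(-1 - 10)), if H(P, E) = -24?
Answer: -53056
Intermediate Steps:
p(f, w) = -64 (p(f, w) = -4*(-4)² = -4*16 = -64)
(853 + H(15, 28))*p(S, (19 + 6)*(-1 - 10)) = (853 - 24)*(-64) = 829*(-64) = -53056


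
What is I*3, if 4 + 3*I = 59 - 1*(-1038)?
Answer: 1093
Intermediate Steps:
I = 1093/3 (I = -4/3 + (59 - 1*(-1038))/3 = -4/3 + (59 + 1038)/3 = -4/3 + (1/3)*1097 = -4/3 + 1097/3 = 1093/3 ≈ 364.33)
I*3 = (1093/3)*3 = 1093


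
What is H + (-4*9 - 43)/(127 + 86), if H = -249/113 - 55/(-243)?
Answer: -4577819/1949589 ≈ -2.3481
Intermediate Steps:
H = -54292/27459 (H = -249*1/113 - 55*(-1/243) = -249/113 + 55/243 = -54292/27459 ≈ -1.9772)
H + (-4*9 - 43)/(127 + 86) = -54292/27459 + (-4*9 - 43)/(127 + 86) = -54292/27459 + (-36 - 43)/213 = -54292/27459 - 79*1/213 = -54292/27459 - 79/213 = -4577819/1949589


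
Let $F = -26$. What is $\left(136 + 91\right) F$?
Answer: $-5902$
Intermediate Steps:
$\left(136 + 91\right) F = \left(136 + 91\right) \left(-26\right) = 227 \left(-26\right) = -5902$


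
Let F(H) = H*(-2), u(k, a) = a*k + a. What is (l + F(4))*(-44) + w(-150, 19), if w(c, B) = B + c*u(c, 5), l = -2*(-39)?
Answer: 108689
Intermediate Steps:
u(k, a) = a + a*k
l = 78
F(H) = -2*H
w(c, B) = B + c*(5 + 5*c) (w(c, B) = B + c*(5*(1 + c)) = B + c*(5 + 5*c))
(l + F(4))*(-44) + w(-150, 19) = (78 - 2*4)*(-44) + (19 + 5*(-150)*(1 - 150)) = (78 - 8)*(-44) + (19 + 5*(-150)*(-149)) = 70*(-44) + (19 + 111750) = -3080 + 111769 = 108689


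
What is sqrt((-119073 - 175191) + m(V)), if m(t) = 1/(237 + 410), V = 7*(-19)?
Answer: I*sqrt(123181558129)/647 ≈ 542.46*I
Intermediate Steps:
V = -133
m(t) = 1/647
sqrt((-119073 - 175191) + m(V)) = sqrt((-119073 - 175191) + 1/647) = sqrt(-294264 + 1/647) = sqrt(-190388807/647) = I*sqrt(123181558129)/647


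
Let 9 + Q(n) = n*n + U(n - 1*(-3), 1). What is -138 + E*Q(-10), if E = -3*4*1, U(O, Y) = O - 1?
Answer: -1134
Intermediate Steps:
U(O, Y) = -1 + O
Q(n) = -7 + n + n² (Q(n) = -9 + (n*n + (-1 + (n - 1*(-3)))) = -9 + (n² + (-1 + (n + 3))) = -9 + (n² + (-1 + (3 + n))) = -9 + (n² + (2 + n)) = -9 + (2 + n + n²) = -7 + n + n²)
E = -12 (E = -12*1 = -12)
-138 + E*Q(-10) = -138 - 12*(-7 - 10 + (-10)²) = -138 - 12*(-7 - 10 + 100) = -138 - 12*83 = -138 - 996 = -1134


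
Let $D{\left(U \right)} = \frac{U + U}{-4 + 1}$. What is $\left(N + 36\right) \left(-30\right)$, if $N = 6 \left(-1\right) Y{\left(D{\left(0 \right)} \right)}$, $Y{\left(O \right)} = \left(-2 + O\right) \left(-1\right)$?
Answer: $-720$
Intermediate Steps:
$D{\left(U \right)} = - \frac{2 U}{3}$ ($D{\left(U \right)} = \frac{2 U}{-3} = 2 U \left(- \frac{1}{3}\right) = - \frac{2 U}{3}$)
$Y{\left(O \right)} = 2 - O$
$N = -12$ ($N = 6 \left(-1\right) \left(2 - \left(- \frac{2}{3}\right) 0\right) = - 6 \left(2 - 0\right) = - 6 \left(2 + 0\right) = \left(-6\right) 2 = -12$)
$\left(N + 36\right) \left(-30\right) = \left(-12 + 36\right) \left(-30\right) = 24 \left(-30\right) = -720$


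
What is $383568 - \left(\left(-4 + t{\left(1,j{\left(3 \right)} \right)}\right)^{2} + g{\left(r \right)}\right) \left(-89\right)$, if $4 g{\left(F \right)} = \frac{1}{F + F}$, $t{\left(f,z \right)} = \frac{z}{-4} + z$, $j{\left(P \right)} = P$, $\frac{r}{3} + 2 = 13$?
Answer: $\frac{202667995}{528} \approx 3.8384 \cdot 10^{5}$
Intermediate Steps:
$r = 33$ ($r = -6 + 3 \cdot 13 = -6 + 39 = 33$)
$t{\left(f,z \right)} = \frac{3 z}{4}$ ($t{\left(f,z \right)} = z \left(- \frac{1}{4}\right) + z = - \frac{z}{4} + z = \frac{3 z}{4}$)
$g{\left(F \right)} = \frac{1}{8 F}$ ($g{\left(F \right)} = \frac{1}{4 \left(F + F\right)} = \frac{1}{4 \cdot 2 F} = \frac{\frac{1}{2} \frac{1}{F}}{4} = \frac{1}{8 F}$)
$383568 - \left(\left(-4 + t{\left(1,j{\left(3 \right)} \right)}\right)^{2} + g{\left(r \right)}\right) \left(-89\right) = 383568 - \left(\left(-4 + \frac{3}{4} \cdot 3\right)^{2} + \frac{1}{8 \cdot 33}\right) \left(-89\right) = 383568 - \left(\left(-4 + \frac{9}{4}\right)^{2} + \frac{1}{8} \cdot \frac{1}{33}\right) \left(-89\right) = 383568 - \left(\left(- \frac{7}{4}\right)^{2} + \frac{1}{264}\right) \left(-89\right) = 383568 - \left(\frac{49}{16} + \frac{1}{264}\right) \left(-89\right) = 383568 - \frac{1619}{528} \left(-89\right) = 383568 - - \frac{144091}{528} = 383568 + \frac{144091}{528} = \frac{202667995}{528}$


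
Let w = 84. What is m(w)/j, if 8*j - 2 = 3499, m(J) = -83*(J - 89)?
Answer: 3320/3501 ≈ 0.94830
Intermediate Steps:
m(J) = 7387 - 83*J (m(J) = -83*(-89 + J) = 7387 - 83*J)
j = 3501/8 (j = 1/4 + (1/8)*3499 = 1/4 + 3499/8 = 3501/8 ≈ 437.63)
m(w)/j = (7387 - 83*84)/(3501/8) = (7387 - 6972)*(8/3501) = 415*(8/3501) = 3320/3501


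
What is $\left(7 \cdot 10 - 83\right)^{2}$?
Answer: $169$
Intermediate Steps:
$\left(7 \cdot 10 - 83\right)^{2} = \left(70 - 83\right)^{2} = \left(-13\right)^{2} = 169$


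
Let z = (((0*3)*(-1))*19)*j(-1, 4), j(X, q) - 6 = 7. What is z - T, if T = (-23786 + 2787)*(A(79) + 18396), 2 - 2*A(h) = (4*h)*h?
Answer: 124209085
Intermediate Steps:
A(h) = 1 - 2*h² (A(h) = 1 - 4*h*h/2 = 1 - 2*h²)
j(X, q) = 13 (j(X, q) = 6 + 7 = 13)
T = -124209085 (T = (-23786 + 2787)*((1 - 2*79²) + 18396) = -20999*((1 - 2*6241) + 18396) = -20999*((1 - 12482) + 18396) = -20999*(-12481 + 18396) = -20999*5915 = -124209085)
z = 0 (z = (((0*3)*(-1))*19)*13 = ((0*(-1))*19)*13 = (0*19)*13 = 0*13 = 0)
z - T = 0 - 1*(-124209085) = 0 + 124209085 = 124209085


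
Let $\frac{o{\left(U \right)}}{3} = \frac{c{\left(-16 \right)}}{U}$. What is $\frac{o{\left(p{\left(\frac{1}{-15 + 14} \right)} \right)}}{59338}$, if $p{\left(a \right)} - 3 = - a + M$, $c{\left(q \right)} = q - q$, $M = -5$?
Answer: $0$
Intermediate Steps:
$c{\left(q \right)} = 0$
$p{\left(a \right)} = -2 - a$ ($p{\left(a \right)} = 3 - \left(5 + a\right) = -2 - a$)
$o{\left(U \right)} = 0$ ($o{\left(U \right)} = 3 \frac{0}{U} = 3 \cdot 0 = 0$)
$\frac{o{\left(p{\left(\frac{1}{-15 + 14} \right)} \right)}}{59338} = \frac{0}{59338} = 0 \cdot \frac{1}{59338} = 0$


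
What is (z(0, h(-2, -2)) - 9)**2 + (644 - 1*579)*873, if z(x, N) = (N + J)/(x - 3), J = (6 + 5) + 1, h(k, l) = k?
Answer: 512074/9 ≈ 56897.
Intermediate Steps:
J = 12 (J = 11 + 1 = 12)
z(x, N) = (12 + N)/(-3 + x) (z(x, N) = (N + 12)/(x - 3) = (12 + N)/(-3 + x))
(z(0, h(-2, -2)) - 9)**2 + (644 - 1*579)*873 = ((12 - 2)/(-3 + 0) - 9)**2 + (644 - 1*579)*873 = (10/(-3) - 9)**2 + (644 - 579)*873 = (-1/3*10 - 9)**2 + 65*873 = (-10/3 - 9)**2 + 56745 = (-37/3)**2 + 56745 = 1369/9 + 56745 = 512074/9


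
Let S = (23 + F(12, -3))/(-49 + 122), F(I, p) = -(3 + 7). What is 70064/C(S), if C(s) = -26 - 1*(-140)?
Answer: 35032/57 ≈ 614.60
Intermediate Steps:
F(I, p) = -10 (F(I, p) = -1*10 = -10)
S = 13/73 (S = (23 - 10)/(-49 + 122) = 13/73 ≈ 0.17808)
C(s) = 114 (C(s) = -26 + 140 = 114)
70064/C(S) = 70064/114 = 70064*(1/114) = 35032/57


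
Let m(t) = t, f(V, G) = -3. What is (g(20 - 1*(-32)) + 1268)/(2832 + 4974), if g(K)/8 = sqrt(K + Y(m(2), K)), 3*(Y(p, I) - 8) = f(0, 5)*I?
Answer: 634/3903 + 8*sqrt(2)/3903 ≈ 0.16534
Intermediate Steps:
Y(p, I) = 8 - I (Y(p, I) = 8 + (-3*I)/3 = 8 - I)
g(K) = 16*sqrt(2) (g(K) = 8*sqrt(K + (8 - K)) = 8*sqrt(8) = 8*(2*sqrt(2)) = 16*sqrt(2))
(g(20 - 1*(-32)) + 1268)/(2832 + 4974) = (16*sqrt(2) + 1268)/(2832 + 4974) = (1268 + 16*sqrt(2))/7806 = (1268 + 16*sqrt(2))*(1/7806) = 634/3903 + 8*sqrt(2)/3903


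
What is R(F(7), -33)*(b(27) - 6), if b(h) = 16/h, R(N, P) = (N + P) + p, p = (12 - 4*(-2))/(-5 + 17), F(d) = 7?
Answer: 10658/81 ≈ 131.58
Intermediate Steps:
p = 5/3 (p = (12 + 8)/12 = 20*(1/12) = 5/3 ≈ 1.6667)
R(N, P) = 5/3 + N + P (R(N, P) = (N + P) + 5/3 = 5/3 + N + P)
R(F(7), -33)*(b(27) - 6) = (5/3 + 7 - 33)*(16/27 - 6) = -73*(16*(1/27) - 6)/3 = -73*(16/27 - 6)/3 = -73/3*(-146/27) = 10658/81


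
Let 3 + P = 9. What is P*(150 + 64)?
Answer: 1284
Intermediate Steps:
P = 6 (P = -3 + 9 = 6)
P*(150 + 64) = 6*(150 + 64) = 6*214 = 1284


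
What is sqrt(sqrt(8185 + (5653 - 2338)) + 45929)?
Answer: sqrt(45929 + 10*sqrt(115)) ≈ 214.56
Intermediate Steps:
sqrt(sqrt(8185 + (5653 - 2338)) + 45929) = sqrt(sqrt(8185 + 3315) + 45929) = sqrt(sqrt(11500) + 45929) = sqrt(10*sqrt(115) + 45929) = sqrt(45929 + 10*sqrt(115))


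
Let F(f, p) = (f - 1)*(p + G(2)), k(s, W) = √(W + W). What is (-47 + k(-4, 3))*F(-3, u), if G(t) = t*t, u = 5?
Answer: 1692 - 36*√6 ≈ 1603.8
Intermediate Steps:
G(t) = t²
k(s, W) = √2*√W (k(s, W) = √(2*W) = √2*√W)
F(f, p) = (-1 + f)*(4 + p) (F(f, p) = (f - 1)*(p + 2²) = (-1 + f)*(p + 4) = (-1 + f)*(4 + p))
(-47 + k(-4, 3))*F(-3, u) = (-47 + √2*√3)*(-4 - 1*5 + 4*(-3) - 3*5) = (-47 + √6)*(-4 - 5 - 12 - 15) = (-47 + √6)*(-36) = 1692 - 36*√6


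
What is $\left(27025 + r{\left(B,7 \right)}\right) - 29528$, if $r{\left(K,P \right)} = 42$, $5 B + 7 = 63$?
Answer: $-2461$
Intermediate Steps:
$B = \frac{56}{5}$ ($B = - \frac{7}{5} + \frac{1}{5} \cdot 63 = - \frac{7}{5} + \frac{63}{5} = \frac{56}{5} \approx 11.2$)
$\left(27025 + r{\left(B,7 \right)}\right) - 29528 = \left(27025 + 42\right) - 29528 = 27067 - 29528 = -2461$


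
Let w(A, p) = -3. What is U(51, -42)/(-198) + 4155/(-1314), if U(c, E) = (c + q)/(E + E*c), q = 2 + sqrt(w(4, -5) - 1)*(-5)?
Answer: -99815851/31567536 - 5*I/216216 ≈ -3.162 - 2.3125e-5*I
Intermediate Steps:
q = 2 - 10*I (q = 2 + sqrt(-3 - 1)*(-5) = 2 + sqrt(-4)*(-5) = 2 + (2*I)*(-5) = 2 - 10*I ≈ 2.0 - 10.0*I)
U(c, E) = (2 + c - 10*I)/(E + E*c) (U(c, E) = (c + (2 - 10*I))/(E + E*c) = (2 + c - 10*I)/(E + E*c))
U(51, -42)/(-198) + 4155/(-1314) = ((2 + 51 - 10*I)/((-42)*(1 + 51)))/(-198) + 4155/(-1314) = -1/42*(53 - 10*I)/52*(-1/198) + 4155*(-1/1314) = -1/42*1/52*(53 - 10*I)*(-1/198) - 1385/438 = (-53/2184 + 5*I/1092)*(-1/198) - 1385/438 = (53/432432 - 5*I/216216) - 1385/438 = -99815851/31567536 - 5*I/216216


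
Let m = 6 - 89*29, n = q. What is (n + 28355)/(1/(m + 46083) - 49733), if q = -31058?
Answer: 39200708/721261121 ≈ 0.054350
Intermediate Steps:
n = -31058
m = -2575 (m = 6 - 2581 = -2575)
(n + 28355)/(1/(m + 46083) - 49733) = (-31058 + 28355)/(1/(-2575 + 46083) - 49733) = -2703/(1/43508 - 49733) = -2703/(-2163783363/43508) = -2703*(-43508/2163783363) = 39200708/721261121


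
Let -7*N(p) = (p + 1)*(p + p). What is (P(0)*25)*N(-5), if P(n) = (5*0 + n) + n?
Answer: 0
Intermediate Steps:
P(n) = 2*n (P(n) = (0 + n) + n = n + n = 2*n)
N(p) = -2*p*(1 + p)/7 (N(p) = -(p + 1)*(p + p)/7 = -(1 + p)*2*p/7 = -2*p*(1 + p)/7)
(P(0)*25)*N(-5) = ((2*0)*25)*(-2/7*(-5)*(1 - 5)) = (0*25)*(-2/7*(-5)*(-4)) = 0*(-40/7) = 0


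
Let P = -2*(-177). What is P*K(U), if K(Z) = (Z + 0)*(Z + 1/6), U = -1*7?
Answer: 16933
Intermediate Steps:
U = -7
K(Z) = Z*(1/6 + Z) (K(Z) = Z*(Z + 1/6) = Z*(1/6 + Z))
P = 354
P*K(U) = 354*(-7*(1/6 - 7)) = 354*(-7*(-41/6)) = 354*(287/6) = 16933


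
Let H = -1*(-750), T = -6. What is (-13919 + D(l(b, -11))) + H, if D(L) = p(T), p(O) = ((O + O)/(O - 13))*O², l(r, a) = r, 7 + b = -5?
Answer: -249779/19 ≈ -13146.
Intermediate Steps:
b = -12 (b = -7 - 5 = -12)
H = 750
p(O) = 2*O³/(-13 + O) (p(O) = ((2*O)/(-13 + O))*O² = (2*O/(-13 + O))*O² = 2*O³/(-13 + O))
D(L) = 432/19 (D(L) = 2*(-6)³/(-13 - 6) = 2*(-216)/(-19) = 2*(-216)*(-1/19) = 432/19)
(-13919 + D(l(b, -11))) + H = (-13919 + 432/19) + 750 = -264029/19 + 750 = -249779/19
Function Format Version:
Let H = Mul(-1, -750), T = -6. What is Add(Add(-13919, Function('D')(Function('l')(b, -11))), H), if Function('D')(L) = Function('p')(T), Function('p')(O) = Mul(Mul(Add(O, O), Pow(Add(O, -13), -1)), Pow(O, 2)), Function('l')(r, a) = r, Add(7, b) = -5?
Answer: Rational(-249779, 19) ≈ -13146.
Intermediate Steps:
b = -12 (b = Add(-7, -5) = -12)
H = 750
Function('p')(O) = Mul(2, Pow(O, 3), Pow(Add(-13, O), -1)) (Function('p')(O) = Mul(Mul(Mul(2, O), Pow(Add(-13, O), -1)), Pow(O, 2)) = Mul(Mul(2, O, Pow(Add(-13, O), -1)), Pow(O, 2)) = Mul(2, Pow(O, 3), Pow(Add(-13, O), -1)))
Function('D')(L) = Rational(432, 19) (Function('D')(L) = Mul(2, Pow(-6, 3), Pow(Add(-13, -6), -1)) = Mul(2, -216, Pow(-19, -1)) = Mul(2, -216, Rational(-1, 19)) = Rational(432, 19))
Add(Add(-13919, Function('D')(Function('l')(b, -11))), H) = Add(Add(-13919, Rational(432, 19)), 750) = Add(Rational(-264029, 19), 750) = Rational(-249779, 19)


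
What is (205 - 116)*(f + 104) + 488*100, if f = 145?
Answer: 70961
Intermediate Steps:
(205 - 116)*(f + 104) + 488*100 = (205 - 116)*(145 + 104) + 488*100 = 89*249 + 48800 = 22161 + 48800 = 70961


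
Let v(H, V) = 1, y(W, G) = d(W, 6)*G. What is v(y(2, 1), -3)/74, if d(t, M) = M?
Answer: 1/74 ≈ 0.013514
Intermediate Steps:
y(W, G) = 6*G
v(y(2, 1), -3)/74 = 1/74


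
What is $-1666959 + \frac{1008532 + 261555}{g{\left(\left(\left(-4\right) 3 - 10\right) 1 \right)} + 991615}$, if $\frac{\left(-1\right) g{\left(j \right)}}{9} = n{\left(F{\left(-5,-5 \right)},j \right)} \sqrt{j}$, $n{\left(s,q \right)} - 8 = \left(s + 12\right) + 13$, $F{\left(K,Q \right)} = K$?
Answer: $- \frac{1639122367949532662}{983301705313} + \frac{320061924 i \sqrt{22}}{983301705313} \approx -1.667 \cdot 10^{6} + 0.0015267 i$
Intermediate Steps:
$n{\left(s,q \right)} = 33 + s$ ($n{\left(s,q \right)} = 8 + \left(\left(s + 12\right) + 13\right) = 8 + \left(\left(12 + s\right) + 13\right) = 8 + \left(25 + s\right) = 33 + s$)
$g{\left(j \right)} = - 252 \sqrt{j}$ ($g{\left(j \right)} = - 9 \left(33 - 5\right) \sqrt{j} = - 9 \cdot 28 \sqrt{j} = - 252 \sqrt{j}$)
$-1666959 + \frac{1008532 + 261555}{g{\left(\left(\left(-4\right) 3 - 10\right) 1 \right)} + 991615} = -1666959 + \frac{1008532 + 261555}{- 252 \sqrt{\left(\left(-4\right) 3 - 10\right) 1} + 991615} = -1666959 + \frac{1270087}{- 252 \sqrt{\left(-12 - 10\right) 1} + 991615} = -1666959 + \frac{1270087}{- 252 \sqrt{\left(-22\right) 1} + 991615} = -1666959 + \frac{1270087}{- 252 \sqrt{-22} + 991615} = -1666959 + \frac{1270087}{- 252 i \sqrt{22} + 991615} = -1666959 + \frac{1270087}{991615 - 252 i \sqrt{22}}$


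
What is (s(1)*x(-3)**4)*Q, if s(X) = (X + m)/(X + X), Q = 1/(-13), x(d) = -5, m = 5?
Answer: -1875/13 ≈ -144.23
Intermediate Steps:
Q = -1/13 ≈ -0.076923
s(X) = (5 + X)/(2*X) (s(X) = (X + 5)/(X + X) = (5 + X)/((2*X)) = (5 + X)*(1/(2*X)) = (5 + X)/(2*X))
(s(1)*x(-3)**4)*Q = (((1/2)*(5 + 1)/1)*(-5)**4)*(-1/13) = (((1/2)*1*6)*625)*(-1/13) = (3*625)*(-1/13) = 1875*(-1/13) = -1875/13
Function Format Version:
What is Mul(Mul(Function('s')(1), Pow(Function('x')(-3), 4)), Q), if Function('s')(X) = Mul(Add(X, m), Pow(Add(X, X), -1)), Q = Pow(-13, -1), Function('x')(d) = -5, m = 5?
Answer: Rational(-1875, 13) ≈ -144.23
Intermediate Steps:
Q = Rational(-1, 13) ≈ -0.076923
Function('s')(X) = Mul(Rational(1, 2), Pow(X, -1), Add(5, X)) (Function('s')(X) = Mul(Add(X, 5), Pow(Add(X, X), -1)) = Mul(Add(5, X), Pow(Mul(2, X), -1)) = Mul(Add(5, X), Mul(Rational(1, 2), Pow(X, -1))) = Mul(Rational(1, 2), Pow(X, -1), Add(5, X)))
Mul(Mul(Function('s')(1), Pow(Function('x')(-3), 4)), Q) = Mul(Mul(Mul(Rational(1, 2), Pow(1, -1), Add(5, 1)), Pow(-5, 4)), Rational(-1, 13)) = Mul(Mul(Mul(Rational(1, 2), 1, 6), 625), Rational(-1, 13)) = Mul(Mul(3, 625), Rational(-1, 13)) = Mul(1875, Rational(-1, 13)) = Rational(-1875, 13)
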